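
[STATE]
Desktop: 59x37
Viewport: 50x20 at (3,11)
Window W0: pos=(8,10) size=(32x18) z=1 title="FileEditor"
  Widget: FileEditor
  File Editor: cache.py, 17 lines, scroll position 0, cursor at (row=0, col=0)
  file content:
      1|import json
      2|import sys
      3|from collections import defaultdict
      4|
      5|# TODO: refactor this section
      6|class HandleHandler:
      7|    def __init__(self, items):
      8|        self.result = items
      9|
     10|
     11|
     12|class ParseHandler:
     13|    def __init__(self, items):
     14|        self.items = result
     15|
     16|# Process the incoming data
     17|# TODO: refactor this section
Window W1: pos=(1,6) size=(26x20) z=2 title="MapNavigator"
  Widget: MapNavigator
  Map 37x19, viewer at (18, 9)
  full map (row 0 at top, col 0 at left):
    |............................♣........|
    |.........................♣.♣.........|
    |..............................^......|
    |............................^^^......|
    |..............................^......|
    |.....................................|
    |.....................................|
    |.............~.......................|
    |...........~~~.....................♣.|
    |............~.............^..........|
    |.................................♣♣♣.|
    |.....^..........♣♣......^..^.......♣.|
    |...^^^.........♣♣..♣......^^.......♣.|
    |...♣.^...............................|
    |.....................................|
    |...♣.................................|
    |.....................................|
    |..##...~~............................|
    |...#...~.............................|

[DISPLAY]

.....................^^┃            ┃             
.......................┃────────────┨             
.......................┃           ▲┃             
.......................┃           █┃             
......~................┃mport defau░┃             
....~~~................┃           ░┃             
.....~.....@.......^...┃his section░┃             
.......................┃r:         ░┃             
.........♣♣......^..^..┃elf, items)░┃             
........♣♣..♣......^^..┃t = items  ░┃             
.......................┃           ░┃             
.......................┃           ░┃             
.......................┃           ░┃             
.......................┃:          ░┃             
━━━━━━━━━━━━━━━━━━━━━━━┛elf, items)░┃             
     ┃        self.items = result  ▼┃             
     ┗━━━━━━━━━━━━━━━━━━━━━━━━━━━━━━┛             
                                                  
                                                  
                                                  


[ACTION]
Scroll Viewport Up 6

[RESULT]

                                                  
━━━━━━━━━━━━━━━━━━━━━━━┓                          
MapNavigator           ┃                          
───────────────────────┨                          
..................♣.♣..┃                          
.......................┃━━━━━━━━━━━━┓             
.....................^^┃            ┃             
.......................┃────────────┨             
.......................┃           ▲┃             
.......................┃           █┃             
......~................┃mport defau░┃             
....~~~................┃           ░┃             
.....~.....@.......^...┃his section░┃             
.......................┃r:         ░┃             
.........♣♣......^..^..┃elf, items)░┃             
........♣♣..♣......^^..┃t = items  ░┃             
.......................┃           ░┃             
.......................┃           ░┃             
.......................┃           ░┃             
.......................┃:          ░┃             


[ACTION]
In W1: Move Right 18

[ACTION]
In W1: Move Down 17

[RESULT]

                                                  
━━━━━━━━━━━━━━━━━━━━━━━┓                          
MapNavigator           ┃                          
───────────────────────┨                          
........♣♣♣.           ┃                          
..^.......♣.           ┃━━━━━━━━━━━━┓             
.^^.......♣.           ┃            ┃             
............           ┃────────────┨             
............           ┃           ▲┃             
............           ┃           █┃             
............           ┃mport defau░┃             
............           ┃           ░┃             
...........@           ┃his section░┃             
                       ┃r:         ░┃             
                       ┃elf, items)░┃             
                       ┃t = items  ░┃             
                       ┃           ░┃             
                       ┃           ░┃             
                       ┃           ░┃             
                       ┃:          ░┃             


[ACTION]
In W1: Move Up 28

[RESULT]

                                                  
━━━━━━━━━━━━━━━━━━━━━━━┓                          
MapNavigator           ┃                          
───────────────────────┨                          
                       ┃                          
                       ┃━━━━━━━━━━━━┓             
                       ┃            ┃             
                       ┃────────────┨             
                       ┃           ▲┃             
                       ┃           █┃             
                       ┃mport defau░┃             
                       ┃           ░┃             
...♣.......@           ┃his section░┃             
♣.♣.........           ┃r:         ░┃             
.....^......           ┃elf, items)░┃             
...^^^......           ┃t = items  ░┃             
.....^......           ┃           ░┃             
............           ┃           ░┃             
............           ┃           ░┃             
............           ┃:          ░┃             


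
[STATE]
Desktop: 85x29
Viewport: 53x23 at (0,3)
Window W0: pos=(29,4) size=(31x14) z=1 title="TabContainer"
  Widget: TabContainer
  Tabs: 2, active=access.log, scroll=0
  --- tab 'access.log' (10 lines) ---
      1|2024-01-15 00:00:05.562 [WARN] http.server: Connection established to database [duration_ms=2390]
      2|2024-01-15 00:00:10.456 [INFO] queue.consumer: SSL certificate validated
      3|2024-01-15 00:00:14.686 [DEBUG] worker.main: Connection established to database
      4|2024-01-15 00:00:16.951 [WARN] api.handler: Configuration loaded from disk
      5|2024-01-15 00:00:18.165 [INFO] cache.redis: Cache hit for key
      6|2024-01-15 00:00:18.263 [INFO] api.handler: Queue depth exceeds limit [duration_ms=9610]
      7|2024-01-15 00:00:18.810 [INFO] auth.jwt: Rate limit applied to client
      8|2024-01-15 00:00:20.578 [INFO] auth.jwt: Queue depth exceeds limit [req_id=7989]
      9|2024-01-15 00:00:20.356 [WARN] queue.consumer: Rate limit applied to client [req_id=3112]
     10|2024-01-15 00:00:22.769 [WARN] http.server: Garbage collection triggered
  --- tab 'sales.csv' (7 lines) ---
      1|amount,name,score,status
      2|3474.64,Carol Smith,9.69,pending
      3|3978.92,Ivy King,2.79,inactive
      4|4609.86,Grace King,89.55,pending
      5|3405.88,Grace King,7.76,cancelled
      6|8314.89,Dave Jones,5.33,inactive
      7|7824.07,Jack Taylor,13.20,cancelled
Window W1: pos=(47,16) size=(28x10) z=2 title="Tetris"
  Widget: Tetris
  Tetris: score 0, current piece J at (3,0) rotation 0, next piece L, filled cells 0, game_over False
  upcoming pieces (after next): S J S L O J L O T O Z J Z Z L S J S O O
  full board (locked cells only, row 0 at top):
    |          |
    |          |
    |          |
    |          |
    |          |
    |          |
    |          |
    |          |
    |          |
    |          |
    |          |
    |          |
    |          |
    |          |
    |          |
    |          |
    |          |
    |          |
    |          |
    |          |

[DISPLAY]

                                                     
                             ┏━━━━━━━━━━━━━━━━━━━━━━━
                             ┃ TabContainer          
                             ┠───────────────────────
                             ┃[access.log]│ sales.csv
                             ┃───────────────────────
                             ┃2024-01-15 00:00:05.562
                             ┃2024-01-15 00:00:10.456
                             ┃2024-01-15 00:00:14.686
                             ┃2024-01-15 00:00:16.951
                             ┃2024-01-15 00:00:18.165
                             ┃2024-01-15 00:00:18.263
                             ┃2024-01-15 00:00:18.810
                             ┃2024-01-15 00:00:┏━━━━━
                             ┗━━━━━━━━━━━━━━━━━┃ Tetr
                                               ┠─────
                                               ┃     
                                               ┃     
                                               ┃     
                                               ┃     
                                               ┃     
                                               ┃     
                                               ┗━━━━━


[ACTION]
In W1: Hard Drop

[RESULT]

                                                     
                             ┏━━━━━━━━━━━━━━━━━━━━━━━
                             ┃ TabContainer          
                             ┠───────────────────────
                             ┃[access.log]│ sales.csv
                             ┃───────────────────────
                             ┃2024-01-15 00:00:05.562
                             ┃2024-01-15 00:00:10.456
                             ┃2024-01-15 00:00:14.686
                             ┃2024-01-15 00:00:16.951
                             ┃2024-01-15 00:00:18.165
                             ┃2024-01-15 00:00:18.263
                             ┃2024-01-15 00:00:18.810
                             ┃2024-01-15 00:00:┏━━━━━
                             ┗━━━━━━━━━━━━━━━━━┃ Tetr
                                               ┠─────
                                               ┃     
                                               ┃     
                                               ┃     
                                               ┃     
                                               ┃   █ 
                                               ┃   ██
                                               ┗━━━━━


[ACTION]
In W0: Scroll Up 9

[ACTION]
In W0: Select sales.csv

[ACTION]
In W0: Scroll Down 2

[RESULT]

                                                     
                             ┏━━━━━━━━━━━━━━━━━━━━━━━
                             ┃ TabContainer          
                             ┠───────────────────────
                             ┃ access.log │[sales.csv
                             ┃───────────────────────
                             ┃3978.92,Ivy King,2.79,i
                             ┃4609.86,Grace King,89.5
                             ┃3405.88,Grace King,7.76
                             ┃8314.89,Dave Jones,5.33
                             ┃7824.07,Jack Taylor,13.
                             ┃                       
                             ┃                       
                             ┃                 ┏━━━━━
                             ┗━━━━━━━━━━━━━━━━━┃ Tetr
                                               ┠─────
                                               ┃     
                                               ┃     
                                               ┃     
                                               ┃     
                                               ┃   █ 
                                               ┃   ██
                                               ┗━━━━━


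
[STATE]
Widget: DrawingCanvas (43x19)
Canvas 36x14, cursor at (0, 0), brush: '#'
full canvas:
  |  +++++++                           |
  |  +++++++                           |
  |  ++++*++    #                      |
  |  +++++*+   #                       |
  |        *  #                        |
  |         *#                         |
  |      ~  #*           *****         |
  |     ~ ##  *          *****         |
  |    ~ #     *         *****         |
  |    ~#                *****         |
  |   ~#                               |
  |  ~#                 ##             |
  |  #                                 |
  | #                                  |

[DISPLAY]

+ +++++++                                  
  +++++++                                  
  ++++*++    #                             
  +++++*+   #                              
        *  #                               
         *#                                
      ~  #*           *****                
     ~ ##  *          *****                
    ~ #     *         *****                
    ~#                *****                
   ~#                                      
  ~#                 ##                    
  #                                        
 #                                         
                                           
                                           
                                           
                                           
                                           


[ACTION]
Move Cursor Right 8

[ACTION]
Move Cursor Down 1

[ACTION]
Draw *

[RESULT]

  +++++++                                  
  ++++++*                                  
  ++++*++    #                             
  +++++*+   #                              
        *  #                               
         *#                                
      ~  #*           *****                
     ~ ##  *          *****                
    ~ #     *         *****                
    ~#                *****                
   ~#                                      
  ~#                 ##                    
  #                                        
 #                                         
                                           
                                           
                                           
                                           
                                           


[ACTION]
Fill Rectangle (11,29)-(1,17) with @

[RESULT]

  +++++++                                  
  ++++++*        @@@@@@@@@@@@@             
  ++++*++    #   @@@@@@@@@@@@@             
  +++++*+   #    @@@@@@@@@@@@@             
        *  #     @@@@@@@@@@@@@             
         *#      @@@@@@@@@@@@@             
      ~  #*      @@@@@@@@@@@@@             
     ~ ##  *     @@@@@@@@@@@@@             
    ~ #     *    @@@@@@@@@@@@@             
    ~#           @@@@@@@@@@@@@             
   ~#            @@@@@@@@@@@@@             
  ~#             @@@@@@@@@@@@@             
  #                                        
 #                                         
                                           
                                           
                                           
                                           
                                           


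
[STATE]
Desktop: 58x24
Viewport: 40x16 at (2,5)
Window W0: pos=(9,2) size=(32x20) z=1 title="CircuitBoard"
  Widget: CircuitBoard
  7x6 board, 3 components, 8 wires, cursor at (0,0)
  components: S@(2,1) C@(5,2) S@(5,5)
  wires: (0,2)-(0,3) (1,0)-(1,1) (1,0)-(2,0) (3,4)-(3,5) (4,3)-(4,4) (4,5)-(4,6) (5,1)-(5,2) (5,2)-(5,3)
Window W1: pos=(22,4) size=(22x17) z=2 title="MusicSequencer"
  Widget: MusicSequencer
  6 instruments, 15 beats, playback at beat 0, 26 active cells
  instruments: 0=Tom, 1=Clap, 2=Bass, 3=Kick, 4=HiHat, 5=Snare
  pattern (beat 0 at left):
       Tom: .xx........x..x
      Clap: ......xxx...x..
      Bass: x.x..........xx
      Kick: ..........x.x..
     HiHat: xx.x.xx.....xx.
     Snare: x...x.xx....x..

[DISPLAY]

       ┃   0 1 2 3 4┃ MusicSequencer    
       ┃0  [.]      ┠───────────────────
       ┃            ┃      ▼123456789012
       ┃1   · ─ ·   ┃   Tom·██········█·
       ┃    │       ┃  Clap······███···█
       ┃2   ·   S   ┃  Bass█·█··········
       ┃            ┃  Kick··········█·█
       ┃3           ┃ HiHat██·█·██·····█
       ┃            ┃ Snare█···█·██····█
       ┃4           ┃                   
       ┃            ┃                   
       ┃5       · ─ ┃                   
       ┃Cursor: (0,0┃                   
       ┃            ┃                   
       ┃            ┃                   
       ┃            ┗━━━━━━━━━━━━━━━━━━━


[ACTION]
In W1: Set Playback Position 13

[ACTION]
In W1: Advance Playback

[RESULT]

       ┃   0 1 2 3 4┃ MusicSequencer    
       ┃0  [.]      ┠───────────────────
       ┃            ┃      0123456789012
       ┃1   · ─ ·   ┃   Tom·██········█·
       ┃    │       ┃  Clap······███···█
       ┃2   ·   S   ┃  Bass█·█··········
       ┃            ┃  Kick··········█·█
       ┃3           ┃ HiHat██·█·██·····█
       ┃            ┃ Snare█···█·██····█
       ┃4           ┃                   
       ┃            ┃                   
       ┃5       · ─ ┃                   
       ┃Cursor: (0,0┃                   
       ┃            ┃                   
       ┃            ┃                   
       ┃            ┗━━━━━━━━━━━━━━━━━━━


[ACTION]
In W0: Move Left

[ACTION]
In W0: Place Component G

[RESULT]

       ┃   0 1 2 3 4┃ MusicSequencer    
       ┃0  [G]      ┠───────────────────
       ┃            ┃      0123456789012
       ┃1   · ─ ·   ┃   Tom·██········█·
       ┃    │       ┃  Clap······███···█
       ┃2   ·   S   ┃  Bass█·█··········
       ┃            ┃  Kick··········█·█
       ┃3           ┃ HiHat██·█·██·····█
       ┃            ┃ Snare█···█·██····█
       ┃4           ┃                   
       ┃            ┃                   
       ┃5       · ─ ┃                   
       ┃Cursor: (0,0┃                   
       ┃            ┃                   
       ┃            ┃                   
       ┃            ┗━━━━━━━━━━━━━━━━━━━


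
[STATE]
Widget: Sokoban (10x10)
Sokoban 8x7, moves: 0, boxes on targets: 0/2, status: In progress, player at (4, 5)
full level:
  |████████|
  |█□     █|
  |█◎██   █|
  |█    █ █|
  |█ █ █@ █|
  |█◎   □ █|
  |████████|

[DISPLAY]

████████  
█□     █  
█◎██   █  
█    █ █  
█ █ █@ █  
█◎   □ █  
████████  
Moves: 0  
          
          


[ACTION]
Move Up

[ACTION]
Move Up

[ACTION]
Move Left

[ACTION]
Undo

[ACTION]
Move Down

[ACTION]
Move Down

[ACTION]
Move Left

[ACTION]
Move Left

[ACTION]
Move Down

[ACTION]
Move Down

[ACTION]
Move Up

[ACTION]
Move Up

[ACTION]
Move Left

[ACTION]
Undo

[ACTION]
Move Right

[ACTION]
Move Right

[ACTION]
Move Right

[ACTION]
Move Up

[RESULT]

████████  
█□     █  
█◎██   █  
█    █@█  
█ █ █  █  
█◎   □ █  
████████  
Moves: 2  
          
          


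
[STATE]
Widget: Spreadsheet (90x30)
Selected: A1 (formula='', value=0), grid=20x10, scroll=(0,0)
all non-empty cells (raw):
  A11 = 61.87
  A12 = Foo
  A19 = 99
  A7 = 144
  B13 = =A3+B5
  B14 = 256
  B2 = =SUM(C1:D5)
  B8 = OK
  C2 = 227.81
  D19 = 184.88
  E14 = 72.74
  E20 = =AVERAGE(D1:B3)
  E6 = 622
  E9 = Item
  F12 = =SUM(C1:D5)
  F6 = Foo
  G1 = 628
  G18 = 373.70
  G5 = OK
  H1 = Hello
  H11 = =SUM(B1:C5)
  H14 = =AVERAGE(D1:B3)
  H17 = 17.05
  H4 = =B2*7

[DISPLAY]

A1:                                                                                       
       A       B       C       D       E       F       G       H       I       J          
------------------------------------------------------------------------------------------
  1      [0]       0       0       0       0       0     628Hello          0       0      
  2        0  227.81  227.81       0       0       0       0       0       0       0      
  3        0       0       0       0       0       0       0       0       0       0      
  4        0       0       0       0       0       0       0 1594.67       0       0      
  5        0       0       0       0       0       0OK             0       0       0      
  6        0       0       0       0     622Foo            0       0       0       0      
  7      144       0       0       0       0       0       0       0       0       0      
  8        0OK             0       0       0       0       0       0       0       0      
  9        0       0       0       0Item           0       0       0       0       0      
 10        0       0       0       0       0       0       0       0       0       0      
 11    61.87       0       0       0       0       0       0  455.62       0       0      
 12 Foo            0       0       0       0  227.81       0       0       0       0      
 13        0       0       0       0       0       0       0       0       0       0      
 14        0     256       0       0   72.74       0       0   50.62       0       0      
 15        0       0       0       0       0       0       0       0       0       0      
 16        0       0       0       0       0       0       0       0       0       0      
 17        0       0       0       0       0       0       0   17.05       0       0      
 18        0       0       0       0       0       0  373.70       0       0       0      
 19       99       0       0  184.88       0       0       0       0       0       0      
 20        0       0       0       0   50.62       0       0       0       0       0      
                                                                                          
                                                                                          
                                                                                          
                                                                                          
                                                                                          
                                                                                          
                                                                                          


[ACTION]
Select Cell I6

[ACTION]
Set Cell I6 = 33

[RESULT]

I6: 33                                                                                    
       A       B       C       D       E       F       G       H       I       J          
------------------------------------------------------------------------------------------
  1        0       0       0       0       0       0     628Hello          0       0      
  2        0  227.81  227.81       0       0       0       0       0       0       0      
  3        0       0       0       0       0       0       0       0       0       0      
  4        0       0       0       0       0       0       0 1594.67       0       0      
  5        0       0       0       0       0       0OK             0       0       0      
  6        0       0       0       0     622Foo            0       0    [33]       0      
  7      144       0       0       0       0       0       0       0       0       0      
  8        0OK             0       0       0       0       0       0       0       0      
  9        0       0       0       0Item           0       0       0       0       0      
 10        0       0       0       0       0       0       0       0       0       0      
 11    61.87       0       0       0       0       0       0  455.62       0       0      
 12 Foo            0       0       0       0  227.81       0       0       0       0      
 13        0       0       0       0       0       0       0       0       0       0      
 14        0     256       0       0   72.74       0       0   50.62       0       0      
 15        0       0       0       0       0       0       0       0       0       0      
 16        0       0       0       0       0       0       0       0       0       0      
 17        0       0       0       0       0       0       0   17.05       0       0      
 18        0       0       0       0       0       0  373.70       0       0       0      
 19       99       0       0  184.88       0       0       0       0       0       0      
 20        0       0       0       0   50.62       0       0       0       0       0      
                                                                                          
                                                                                          
                                                                                          
                                                                                          
                                                                                          
                                                                                          
                                                                                          


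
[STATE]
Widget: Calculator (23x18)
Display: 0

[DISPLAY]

                      0
┌───┬───┬───┬───┐      
│ 7 │ 8 │ 9 │ ÷ │      
├───┼───┼───┼───┤      
│ 4 │ 5 │ 6 │ × │      
├───┼───┼───┼───┤      
│ 1 │ 2 │ 3 │ - │      
├───┼───┼───┼───┤      
│ 0 │ . │ = │ + │      
├───┼───┼───┼───┤      
│ C │ MC│ MR│ M+│      
└───┴───┴───┴───┘      
                       
                       
                       
                       
                       
                       


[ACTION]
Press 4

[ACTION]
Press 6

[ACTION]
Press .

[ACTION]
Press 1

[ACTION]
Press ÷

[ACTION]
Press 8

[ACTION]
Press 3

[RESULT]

                     83
┌───┬───┬───┬───┐      
│ 7 │ 8 │ 9 │ ÷ │      
├───┼───┼───┼───┤      
│ 4 │ 5 │ 6 │ × │      
├───┼───┼───┼───┤      
│ 1 │ 2 │ 3 │ - │      
├───┼───┼───┼───┤      
│ 0 │ . │ = │ + │      
├───┼───┼───┼───┤      
│ C │ MC│ MR│ M+│      
└───┴───┴───┴───┘      
                       
                       
                       
                       
                       
                       


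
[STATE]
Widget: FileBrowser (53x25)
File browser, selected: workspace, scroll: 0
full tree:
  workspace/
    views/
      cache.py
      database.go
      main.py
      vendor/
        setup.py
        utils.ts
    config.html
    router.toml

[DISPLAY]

> [-] workspace/                                     
    [+] views/                                       
    config.html                                      
    router.toml                                      
                                                     
                                                     
                                                     
                                                     
                                                     
                                                     
                                                     
                                                     
                                                     
                                                     
                                                     
                                                     
                                                     
                                                     
                                                     
                                                     
                                                     
                                                     
                                                     
                                                     
                                                     


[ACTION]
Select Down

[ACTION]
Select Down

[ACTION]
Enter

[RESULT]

  [-] workspace/                                     
    [+] views/                                       
  > config.html                                      
    router.toml                                      
                                                     
                                                     
                                                     
                                                     
                                                     
                                                     
                                                     
                                                     
                                                     
                                                     
                                                     
                                                     
                                                     
                                                     
                                                     
                                                     
                                                     
                                                     
                                                     
                                                     
                                                     


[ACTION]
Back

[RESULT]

> [+] workspace/                                     
                                                     
                                                     
                                                     
                                                     
                                                     
                                                     
                                                     
                                                     
                                                     
                                                     
                                                     
                                                     
                                                     
                                                     
                                                     
                                                     
                                                     
                                                     
                                                     
                                                     
                                                     
                                                     
                                                     
                                                     


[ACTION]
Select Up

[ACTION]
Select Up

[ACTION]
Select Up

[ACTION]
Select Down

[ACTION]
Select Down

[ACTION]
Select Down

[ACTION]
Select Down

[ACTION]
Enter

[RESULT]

> [-] workspace/                                     
    [+] views/                                       
    config.html                                      
    router.toml                                      
                                                     
                                                     
                                                     
                                                     
                                                     
                                                     
                                                     
                                                     
                                                     
                                                     
                                                     
                                                     
                                                     
                                                     
                                                     
                                                     
                                                     
                                                     
                                                     
                                                     
                                                     


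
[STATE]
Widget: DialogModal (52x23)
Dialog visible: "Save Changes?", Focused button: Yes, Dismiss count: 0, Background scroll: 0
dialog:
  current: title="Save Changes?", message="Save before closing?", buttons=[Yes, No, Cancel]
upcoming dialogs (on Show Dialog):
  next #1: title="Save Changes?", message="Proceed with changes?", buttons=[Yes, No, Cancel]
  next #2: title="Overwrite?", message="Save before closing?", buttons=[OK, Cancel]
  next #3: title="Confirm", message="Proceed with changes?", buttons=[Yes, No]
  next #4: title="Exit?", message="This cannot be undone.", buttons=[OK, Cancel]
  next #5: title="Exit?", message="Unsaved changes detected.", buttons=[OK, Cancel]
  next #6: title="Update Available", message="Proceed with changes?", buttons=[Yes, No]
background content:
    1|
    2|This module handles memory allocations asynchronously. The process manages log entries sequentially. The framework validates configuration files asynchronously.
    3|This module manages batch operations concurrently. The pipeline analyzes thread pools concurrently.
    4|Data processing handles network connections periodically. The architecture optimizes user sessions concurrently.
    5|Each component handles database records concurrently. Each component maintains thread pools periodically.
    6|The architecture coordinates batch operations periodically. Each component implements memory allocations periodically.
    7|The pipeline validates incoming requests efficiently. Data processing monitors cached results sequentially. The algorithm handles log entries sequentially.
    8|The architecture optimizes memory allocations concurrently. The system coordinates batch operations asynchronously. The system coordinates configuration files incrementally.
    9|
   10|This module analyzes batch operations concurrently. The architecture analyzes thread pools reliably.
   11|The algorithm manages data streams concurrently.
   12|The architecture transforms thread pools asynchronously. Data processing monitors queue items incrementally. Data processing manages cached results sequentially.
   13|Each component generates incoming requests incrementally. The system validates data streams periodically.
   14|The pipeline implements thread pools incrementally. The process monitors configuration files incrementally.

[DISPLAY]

                                                    
This module handles memory allocations asynchronousl
This module manages batch operations concurrently. T
Data processing handles network connections periodic
Each component handles database records concurrently
The architecture coordinates batch operations period
The pipeline validates incoming requests efficiently
The architecture optimizes memory allocations concur
                                                    
This module an┌──────────────────────┐concurrently. 
The algorithm │    Save Changes?     │currently.    
The architectu│ Save before closing? │ls asynchronou
Each component│ [Yes]  No   Cancel   │ests increment
The pipeline i└──────────────────────┘ncrementally. 
                                                    
                                                    
                                                    
                                                    
                                                    
                                                    
                                                    
                                                    
                                                    


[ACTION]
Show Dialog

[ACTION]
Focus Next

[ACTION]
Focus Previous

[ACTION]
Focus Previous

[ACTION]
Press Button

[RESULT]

                                                    
This module handles memory allocations asynchronousl
This module manages batch operations concurrently. T
Data processing handles network connections periodic
Each component handles database records concurrently
The architecture coordinates batch operations period
The pipeline validates incoming requests efficiently
The architecture optimizes memory allocations concur
                                                    
This module analyzes batch operations concurrently. 
The algorithm manages data streams concurrently.    
The architecture transforms thread pools asynchronou
Each component generates incoming requests increment
The pipeline implements thread pools incrementally. 
                                                    
                                                    
                                                    
                                                    
                                                    
                                                    
                                                    
                                                    
                                                    


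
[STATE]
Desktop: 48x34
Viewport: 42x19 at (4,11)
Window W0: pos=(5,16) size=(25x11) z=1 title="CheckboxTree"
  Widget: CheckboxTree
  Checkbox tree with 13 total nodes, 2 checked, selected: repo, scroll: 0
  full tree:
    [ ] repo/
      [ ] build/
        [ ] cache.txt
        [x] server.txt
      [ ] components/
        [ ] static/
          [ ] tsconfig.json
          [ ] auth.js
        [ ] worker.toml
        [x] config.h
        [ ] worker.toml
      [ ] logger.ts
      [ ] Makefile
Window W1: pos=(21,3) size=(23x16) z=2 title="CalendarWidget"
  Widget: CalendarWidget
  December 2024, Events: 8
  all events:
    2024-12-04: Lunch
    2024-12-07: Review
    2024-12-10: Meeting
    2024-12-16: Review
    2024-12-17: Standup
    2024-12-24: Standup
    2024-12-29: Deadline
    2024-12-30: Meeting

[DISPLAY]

                 ┃16* 17* 18 19 20 21 2┃  
                 ┃23 24* 25 26 27 28 29┃  
                 ┃30* 31               ┃  
                 ┃                     ┃  
                 ┃                     ┃  
 ┏━━━━━━━━━━━━━━━┃                     ┃  
 ┃ CheckboxTree  ┃                     ┃  
 ┠───────────────┗━━━━━━━━━━━━━━━━━━━━━┛  
 ┃>[-] repo/             ┃                
 ┃   [-] build/          ┃                
 ┃     [ ] cache.txt     ┃                
 ┃     [x] server.txt    ┃                
 ┃   [-] components/     ┃                
 ┃     [ ] static/       ┃                
 ┃       [ ] tsconfig.jso┃                
 ┗━━━━━━━━━━━━━━━━━━━━━━━┛                
                                          
                                          
                                          


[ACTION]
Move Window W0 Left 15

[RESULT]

                 ┃16* 17* 18 19 20 21 2┃  
                 ┃23 24* 25 26 27 28 29┃  
                 ┃30* 31               ┃  
                 ┃                     ┃  
                 ┃                     ┃  
━━━━━━━━━━━━━━━━━┃                     ┃  
eckboxTree       ┃                     ┃  
─────────────────┗━━━━━━━━━━━━━━━━━━━━━┛  
] repo/             ┃                     
[-] build/          ┃                     
  [ ] cache.txt     ┃                     
  [x] server.txt    ┃                     
[-] components/     ┃                     
  [ ] static/       ┃                     
    [ ] tsconfig.jso┃                     
━━━━━━━━━━━━━━━━━━━━┛                     
                                          
                                          
                                          


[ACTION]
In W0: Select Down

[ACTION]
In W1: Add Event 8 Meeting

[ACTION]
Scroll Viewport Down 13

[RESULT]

                 ┃                     ┃  
━━━━━━━━━━━━━━━━━┃                     ┃  
eckboxTree       ┃                     ┃  
─────────────────┗━━━━━━━━━━━━━━━━━━━━━┛  
] repo/             ┃                     
[-] build/          ┃                     
  [ ] cache.txt     ┃                     
  [x] server.txt    ┃                     
[-] components/     ┃                     
  [ ] static/       ┃                     
    [ ] tsconfig.jso┃                     
━━━━━━━━━━━━━━━━━━━━┛                     
                                          
                                          
                                          
                                          
                                          
                                          
                                          


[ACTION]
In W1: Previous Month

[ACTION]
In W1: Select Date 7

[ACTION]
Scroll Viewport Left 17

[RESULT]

                     ┃                    
┏━━━━━━━━━━━━━━━━━━━━┃                    
┃ CheckboxTree       ┃                    
┠────────────────────┗━━━━━━━━━━━━━━━━━━━━
┃ [-] repo/             ┃                 
┃>  [-] build/          ┃                 
┃     [ ] cache.txt     ┃                 
┃     [x] server.txt    ┃                 
┃   [-] components/     ┃                 
┃     [ ] static/       ┃                 
┃       [ ] tsconfig.jso┃                 
┗━━━━━━━━━━━━━━━━━━━━━━━┛                 
                                          
                                          
                                          
                                          
                                          
                                          
                                          
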